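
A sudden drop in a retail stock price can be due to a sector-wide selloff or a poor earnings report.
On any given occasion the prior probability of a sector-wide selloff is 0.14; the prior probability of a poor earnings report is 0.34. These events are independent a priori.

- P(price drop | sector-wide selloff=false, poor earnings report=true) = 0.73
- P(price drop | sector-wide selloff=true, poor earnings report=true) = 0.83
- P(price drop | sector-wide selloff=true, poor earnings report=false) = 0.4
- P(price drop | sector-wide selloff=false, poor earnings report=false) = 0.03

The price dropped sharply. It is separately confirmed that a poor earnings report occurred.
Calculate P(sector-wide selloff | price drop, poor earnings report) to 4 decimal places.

P(price drop | poor earnings report) = 0.73*0.86 + 0.83*0.14 = 0.627800 + 0.116200 = 0.744000
Of this, 0.116200 comes from 0.83*0.14 (the sector-wide selloff=true cases).
Hence the posterior is 0.116200/0.744000 ≈ 0.1562.

P(sector-wide selloff | price drop, poor earnings report) ≈ 0.1562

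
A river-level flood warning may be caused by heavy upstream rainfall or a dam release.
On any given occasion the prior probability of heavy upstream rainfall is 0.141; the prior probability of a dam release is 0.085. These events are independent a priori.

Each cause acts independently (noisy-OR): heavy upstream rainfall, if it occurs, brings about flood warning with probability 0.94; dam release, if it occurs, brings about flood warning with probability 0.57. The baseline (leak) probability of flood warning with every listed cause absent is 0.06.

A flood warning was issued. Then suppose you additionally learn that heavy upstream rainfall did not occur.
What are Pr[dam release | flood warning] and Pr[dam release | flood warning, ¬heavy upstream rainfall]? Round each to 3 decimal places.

Pr[dam release | flood warning] ≈ 0.246; Pr[dam release | flood warning, ¬heavy upstream rainfall] ≈ 0.480

Under noisy-OR, P(flood warning | causes) = 1 − (1−0.06)·∏(1−qᵢ) over the active causes.
P(flood warning) = 0.06×0.859×0.915 + 0.5958×0.859×0.085 + 0.9436×0.141×0.915 + 0.975748×0.141×0.085 = 0.047159 + 0.043502 + 0.121739 + 0.011694 = 0.224094
The dam release-present share is 0.043502 + 0.011694 = 0.055196.
Hence the posterior is 0.055196/0.224094 ≈ 0.246.

Now condition on the additional information:
Weight on dam release=true, given the evidence: 0.5958·0.085 = 0.050643
Denominator P(flood warning | ¬heavy upstream rainfall): 0.06·0.915 + 0.5958·0.085 = 0.105543
P(dam release | flood warning, ¬heavy upstream rainfall) = 0.050643/0.105543 ≈ 0.480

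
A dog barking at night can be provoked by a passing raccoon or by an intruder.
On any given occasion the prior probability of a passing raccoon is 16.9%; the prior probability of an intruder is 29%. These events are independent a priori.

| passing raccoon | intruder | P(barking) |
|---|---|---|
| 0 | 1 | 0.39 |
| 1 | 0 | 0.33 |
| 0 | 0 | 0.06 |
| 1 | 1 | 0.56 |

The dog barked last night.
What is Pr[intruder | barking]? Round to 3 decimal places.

Pr[intruder | barking] ≈ 0.618

P(barking) = 0.06×0.831×0.71 + 0.39×0.831×0.29 + 0.33×0.169×0.71 + 0.56×0.169×0.29 = 0.035401 + 0.093986 + 0.039597 + 0.027446 = 0.196430
The intruder-present share is 0.093986 + 0.027446 = 0.121432.
Hence the posterior is 0.121432/0.196430 ≈ 0.618.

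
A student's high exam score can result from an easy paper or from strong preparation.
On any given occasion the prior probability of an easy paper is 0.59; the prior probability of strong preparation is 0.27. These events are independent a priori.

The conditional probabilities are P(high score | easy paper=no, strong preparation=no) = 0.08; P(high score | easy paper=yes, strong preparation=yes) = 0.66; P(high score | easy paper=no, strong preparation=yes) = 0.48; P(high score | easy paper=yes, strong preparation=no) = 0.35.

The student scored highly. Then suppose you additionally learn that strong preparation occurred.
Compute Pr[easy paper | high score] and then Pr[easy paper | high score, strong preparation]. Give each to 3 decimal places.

Pr[easy paper | high score] ≈ 0.769; Pr[easy paper | high score, strong preparation] ≈ 0.664

For the numerator, keep only easy paper=true terms: 0.150745 + 0.105138 = 0.255883
The normalizing constant is 0.08·0.41·0.73 + 0.48·0.41·0.27 + 0.35·0.59·0.73 + 0.66·0.59·0.27 = 0.332963
P(easy paper | high score) = 0.255883/0.332963 ≈ 0.769

With the extra evidence:
Numerator (weight on configurations with easy paper): 0.66×0.59 = 0.389400
The normalizing constant is 0.48×0.41 + 0.66×0.59 = 0.586200
Posterior = 0.389400 / 0.586200 ≈ 0.664
This is intercausal reasoning (explaining away): once strong preparation accounts for the high score, easy paper becomes less likely.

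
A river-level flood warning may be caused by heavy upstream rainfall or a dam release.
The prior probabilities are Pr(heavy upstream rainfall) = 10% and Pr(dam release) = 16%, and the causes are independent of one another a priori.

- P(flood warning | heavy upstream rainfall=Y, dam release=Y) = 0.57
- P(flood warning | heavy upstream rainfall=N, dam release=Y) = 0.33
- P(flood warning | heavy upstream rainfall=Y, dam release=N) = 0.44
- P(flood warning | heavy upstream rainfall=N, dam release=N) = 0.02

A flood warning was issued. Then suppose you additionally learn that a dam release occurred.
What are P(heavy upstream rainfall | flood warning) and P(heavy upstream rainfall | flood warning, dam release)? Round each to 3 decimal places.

Numerator (weight on configurations with heavy upstream rainfall): 0.036960 + 0.009120 = 0.046080
Normalizer over all consistent configurations: 0.02*0.9*0.84 + 0.33*0.9*0.16 + 0.44*0.1*0.84 + 0.57*0.1*0.16 = 0.108720
P(heavy upstream rainfall | flood warning) = 0.046080/0.108720 ≈ 0.424

Now condition on the additional information:
Weight on heavy upstream rainfall=true, given the evidence: 0.57×0.1 = 0.057000
Denominator P(flood warning | dam release): 0.33×0.9 + 0.57×0.1 = 0.354000
Posterior = 0.057000 / 0.354000 ≈ 0.161
This is intercausal reasoning (explaining away): once dam release accounts for the flood warning, heavy upstream rainfall becomes less likely.

P(heavy upstream rainfall | flood warning) ≈ 0.424; P(heavy upstream rainfall | flood warning, dam release) ≈ 0.161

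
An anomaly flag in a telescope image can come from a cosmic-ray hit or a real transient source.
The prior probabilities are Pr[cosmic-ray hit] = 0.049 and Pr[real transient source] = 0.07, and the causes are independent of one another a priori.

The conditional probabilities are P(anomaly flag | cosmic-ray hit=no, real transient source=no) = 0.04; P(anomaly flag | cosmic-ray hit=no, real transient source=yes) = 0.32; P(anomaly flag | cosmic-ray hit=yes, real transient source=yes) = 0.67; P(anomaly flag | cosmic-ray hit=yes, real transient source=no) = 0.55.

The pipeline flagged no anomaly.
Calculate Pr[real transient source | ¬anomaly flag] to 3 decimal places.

Pr[real transient source | ¬anomaly flag] ≈ 0.051

P(¬anomaly flag) = 0.96×0.951×0.93 + 0.68×0.951×0.07 + 0.45×0.049×0.93 + 0.33×0.049×0.07 = 0.849053 + 0.045268 + 0.020507 + 0.001132 = 0.915960
The real transient source-present share is 0.045268 + 0.001132 = 0.046400.
Hence the posterior is 0.046400/0.915960 ≈ 0.051.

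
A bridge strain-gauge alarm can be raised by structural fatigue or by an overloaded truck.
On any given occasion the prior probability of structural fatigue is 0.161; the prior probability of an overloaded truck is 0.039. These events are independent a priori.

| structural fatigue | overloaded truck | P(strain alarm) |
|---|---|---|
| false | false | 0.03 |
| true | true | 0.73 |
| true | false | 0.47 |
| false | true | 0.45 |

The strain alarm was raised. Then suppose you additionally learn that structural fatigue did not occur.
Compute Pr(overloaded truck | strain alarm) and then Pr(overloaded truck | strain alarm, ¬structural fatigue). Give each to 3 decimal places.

P(strain alarm) = 0.03×0.839×0.961 + 0.45×0.839×0.039 + 0.47×0.161×0.961 + 0.73×0.161×0.039 = 0.024188 + 0.014724 + 0.072719 + 0.004584 = 0.116215
Of this, 0.019308 comes from 0.014724 + 0.004584 (the overloaded truck=true cases).
P(overloaded truck | strain alarm) = 0.019308 / 0.116215 ≈ 0.166

Now condition on the additional information:
Enumerate both values of overloaded truck and weight by the priors:
  P(strain alarm | ¬structural fatigue) = 0.03·0.961 + 0.45·0.039
        = 0.028830 + 0.017550 = 0.046380
Keeping only the overloaded truck-present terms gives 0.017550, so
  P(overloaded truck | strain alarm, ¬structural fatigue) = 0.017550 / 0.046380 ≈ 0.378
Ruling out structural fatigue raises the posterior on overloaded truck — the flip side of explaining away.

Pr(overloaded truck | strain alarm) ≈ 0.166; Pr(overloaded truck | strain alarm, ¬structural fatigue) ≈ 0.378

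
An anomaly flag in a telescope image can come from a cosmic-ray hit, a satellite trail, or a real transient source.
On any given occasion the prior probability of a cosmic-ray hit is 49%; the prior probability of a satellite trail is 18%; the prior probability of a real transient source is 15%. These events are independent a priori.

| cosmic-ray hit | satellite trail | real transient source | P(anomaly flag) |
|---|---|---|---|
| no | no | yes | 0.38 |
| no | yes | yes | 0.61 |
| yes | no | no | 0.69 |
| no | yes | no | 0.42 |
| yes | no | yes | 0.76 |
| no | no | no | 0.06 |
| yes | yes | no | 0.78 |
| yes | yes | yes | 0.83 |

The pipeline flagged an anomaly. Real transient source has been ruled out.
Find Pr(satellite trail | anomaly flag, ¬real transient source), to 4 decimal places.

Pr(satellite trail | anomaly flag, ¬real transient source) ≈ 0.2620

For the numerator, keep only satellite trail=true terms: 0.038556 + 0.068796 = 0.107352
The normalizing constant is 0.06·0.51·0.82 + 0.42·0.51·0.18 + 0.69·0.49·0.82 + 0.78·0.49·0.18 = 0.409686
P(satellite trail | anomaly flag, ¬real transient source) = 0.107352/0.409686 ≈ 0.2620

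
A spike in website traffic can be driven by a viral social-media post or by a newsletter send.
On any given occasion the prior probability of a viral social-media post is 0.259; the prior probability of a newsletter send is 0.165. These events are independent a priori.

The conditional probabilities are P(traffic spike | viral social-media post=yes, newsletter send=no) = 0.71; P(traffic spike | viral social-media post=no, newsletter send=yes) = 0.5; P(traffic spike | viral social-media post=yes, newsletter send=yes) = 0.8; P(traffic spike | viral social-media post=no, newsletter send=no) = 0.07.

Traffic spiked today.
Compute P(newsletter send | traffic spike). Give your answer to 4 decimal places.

Enumerate the 4 (viral social-media post, newsletter send) configurations and weight by the priors:
  P(traffic spike) = 0.07×0.741×0.835 + 0.5×0.741×0.165 + 0.71×0.259×0.835 + 0.8×0.259×0.165
        = 0.043311 + 0.061132 + 0.153548 + 0.034188 = 0.292179
Keeping only the newsletter send-present terms gives 0.095320, so
  P(newsletter send | traffic spike) = 0.095320 / 0.292179 ≈ 0.3262

P(newsletter send | traffic spike) ≈ 0.3262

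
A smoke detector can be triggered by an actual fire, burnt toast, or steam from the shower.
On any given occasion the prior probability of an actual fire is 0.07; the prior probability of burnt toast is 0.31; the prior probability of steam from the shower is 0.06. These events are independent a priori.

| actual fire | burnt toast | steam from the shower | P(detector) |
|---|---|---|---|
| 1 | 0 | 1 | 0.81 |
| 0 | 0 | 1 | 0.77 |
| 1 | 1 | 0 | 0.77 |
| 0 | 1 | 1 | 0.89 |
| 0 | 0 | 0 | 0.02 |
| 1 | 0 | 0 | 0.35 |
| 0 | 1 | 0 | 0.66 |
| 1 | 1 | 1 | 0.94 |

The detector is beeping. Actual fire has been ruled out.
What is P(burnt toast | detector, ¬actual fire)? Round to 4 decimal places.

Weight on burnt toast=true, given the evidence: 0.192324 + 0.016554 = 0.208878
Denominator P(detector | ¬actual fire): 0.02×0.69×0.94 + 0.77×0.69×0.06 + 0.66×0.31×0.94 + 0.89×0.31×0.06 = 0.253728
Posterior = 0.208878 / 0.253728 ≈ 0.8232

P(burnt toast | detector, ¬actual fire) ≈ 0.8232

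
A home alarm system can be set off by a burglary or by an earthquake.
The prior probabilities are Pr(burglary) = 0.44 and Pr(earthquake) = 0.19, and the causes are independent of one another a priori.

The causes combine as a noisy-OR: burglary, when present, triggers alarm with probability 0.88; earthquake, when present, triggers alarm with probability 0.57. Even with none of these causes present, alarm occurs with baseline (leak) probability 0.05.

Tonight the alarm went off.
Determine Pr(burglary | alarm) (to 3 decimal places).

Under noisy-OR, P(alarm | causes) = 1 − (1−0.05)·∏(1−qᵢ) over the active causes.
For the numerator, keep only burglary=true terms: 0.315770 + 0.079502 = 0.395272
Denominator P(alarm): 0.05*0.56*0.81 + 0.5915*0.56*0.19 + 0.886*0.44*0.81 + 0.95098*0.44*0.19 = 0.480888
P(burglary | alarm) = 0.395272/0.480888 ≈ 0.822

Pr(burglary | alarm) ≈ 0.822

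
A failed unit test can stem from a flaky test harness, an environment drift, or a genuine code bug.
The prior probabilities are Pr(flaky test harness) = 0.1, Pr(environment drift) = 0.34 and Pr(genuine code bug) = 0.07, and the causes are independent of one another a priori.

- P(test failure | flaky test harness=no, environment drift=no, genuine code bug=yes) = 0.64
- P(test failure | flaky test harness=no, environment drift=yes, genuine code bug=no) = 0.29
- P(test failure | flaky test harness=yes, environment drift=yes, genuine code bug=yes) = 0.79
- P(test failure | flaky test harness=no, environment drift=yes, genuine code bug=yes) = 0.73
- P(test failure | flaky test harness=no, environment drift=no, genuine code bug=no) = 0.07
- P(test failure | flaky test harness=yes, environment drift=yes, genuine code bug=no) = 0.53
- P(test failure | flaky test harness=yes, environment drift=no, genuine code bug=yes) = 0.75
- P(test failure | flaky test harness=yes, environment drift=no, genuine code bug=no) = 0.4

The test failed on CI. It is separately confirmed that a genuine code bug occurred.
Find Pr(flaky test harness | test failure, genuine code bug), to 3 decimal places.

Pr(flaky test harness | test failure, genuine code bug) ≈ 0.112

P(test failure | genuine code bug) = 0.64*0.9*0.66 + 0.73*0.9*0.34 + 0.75*0.1*0.66 + 0.79*0.1*0.34 = 0.380160 + 0.223380 + 0.049500 + 0.026860 = 0.679900
The flaky test harness-present share is 0.049500 + 0.026860 = 0.076360.
So P(flaky test harness | test failure, genuine code bug) = 0.076360/0.679900 ≈ 0.112.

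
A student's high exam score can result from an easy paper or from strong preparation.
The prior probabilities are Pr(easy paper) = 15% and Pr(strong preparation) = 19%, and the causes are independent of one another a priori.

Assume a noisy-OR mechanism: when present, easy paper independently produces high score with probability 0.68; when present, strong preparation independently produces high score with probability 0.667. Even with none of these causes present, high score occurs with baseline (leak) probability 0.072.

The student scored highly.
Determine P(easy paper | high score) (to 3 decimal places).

Under noisy-OR, P(high score | causes) = 1 − (1−0.072)·∏(1−qᵢ) over the active causes.
P(high score) = 0.072·0.85·0.81 + 0.690976·0.85·0.19 + 0.70304·0.15·0.81 + 0.901112·0.15·0.19 = 0.049572 + 0.111593 + 0.085419 + 0.025682 = 0.272266
Restricting to configurations with easy paper present: 0.085419 + 0.025682 = 0.111101.
Hence the posterior is 0.111101/0.272266 ≈ 0.408.

P(easy paper | high score) ≈ 0.408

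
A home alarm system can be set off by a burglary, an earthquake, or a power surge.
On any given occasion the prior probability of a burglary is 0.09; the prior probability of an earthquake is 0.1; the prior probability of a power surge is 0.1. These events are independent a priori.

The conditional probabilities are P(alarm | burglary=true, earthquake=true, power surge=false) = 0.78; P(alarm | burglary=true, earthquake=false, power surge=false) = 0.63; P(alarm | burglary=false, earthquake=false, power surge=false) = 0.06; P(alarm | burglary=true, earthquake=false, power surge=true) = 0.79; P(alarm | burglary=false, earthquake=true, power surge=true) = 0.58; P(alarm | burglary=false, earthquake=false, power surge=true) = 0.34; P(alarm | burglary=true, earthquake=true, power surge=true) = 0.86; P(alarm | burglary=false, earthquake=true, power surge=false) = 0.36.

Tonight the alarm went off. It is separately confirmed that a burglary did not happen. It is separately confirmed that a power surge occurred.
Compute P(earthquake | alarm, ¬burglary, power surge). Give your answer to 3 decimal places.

P(earthquake | alarm, ¬burglary, power surge) ≈ 0.159

By total probability over both values of earthquake:
  P(alarm | ¬burglary, power surge) = 0.34*0.9 + 0.58*0.1
        = 0.306000 + 0.058000 = 0.364000
The terms with earthquake present sum to 0.058000, so
  P(earthquake | alarm, ¬burglary, power surge) = 0.058000 / 0.364000 ≈ 0.159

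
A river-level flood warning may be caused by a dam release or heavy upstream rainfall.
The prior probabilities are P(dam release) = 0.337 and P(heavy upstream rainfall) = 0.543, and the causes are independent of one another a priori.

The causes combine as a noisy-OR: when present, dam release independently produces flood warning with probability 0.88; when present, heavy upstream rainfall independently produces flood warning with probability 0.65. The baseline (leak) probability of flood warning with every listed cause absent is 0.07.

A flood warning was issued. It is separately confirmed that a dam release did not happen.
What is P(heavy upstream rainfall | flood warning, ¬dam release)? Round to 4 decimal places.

Under noisy-OR, P(flood warning | causes) = 1 − (1−0.07)·∏(1−qᵢ) over the active causes.
P(flood warning | ¬dam release) = 0.07·0.457 + 0.6745·0.543 = 0.031990 + 0.366254 = 0.398244
Restricting to configurations with heavy upstream rainfall present: 0.6745·0.543 = 0.366254.
P(heavy upstream rainfall | flood warning, ¬dam release) = 0.366254 / 0.398244 ≈ 0.9197

P(heavy upstream rainfall | flood warning, ¬dam release) ≈ 0.9197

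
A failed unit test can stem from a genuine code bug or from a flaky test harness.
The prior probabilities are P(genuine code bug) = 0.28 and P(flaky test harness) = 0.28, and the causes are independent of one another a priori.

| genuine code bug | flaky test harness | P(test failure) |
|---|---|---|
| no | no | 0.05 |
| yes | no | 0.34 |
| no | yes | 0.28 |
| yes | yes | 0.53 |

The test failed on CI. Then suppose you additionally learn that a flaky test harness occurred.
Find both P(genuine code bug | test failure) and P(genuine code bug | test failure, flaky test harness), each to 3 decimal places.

P(genuine code bug | test failure) ≈ 0.572; P(genuine code bug | test failure, flaky test harness) ≈ 0.424

Sum P(test failure|·) weighted by the priors over the 4 (genuine code bug, flaky test harness) configurations:
  P(test failure) = 0.05·0.72·0.72 + 0.28·0.72·0.28 + 0.34·0.28·0.72 + 0.53·0.28·0.28
        = 0.025920 + 0.056448 + 0.068544 + 0.041552 = 0.192464
The terms with genuine code bug present sum to 0.110096, so
  P(genuine code bug | test failure) = 0.110096 / 0.192464 ≈ 0.572

With the extra evidence:
Weight on genuine code bug=true, given the evidence: 0.53*0.28 = 0.148400
Denominator P(test failure | flaky test harness): 0.28*0.72 + 0.53*0.28 = 0.350000
P(genuine code bug | test failure, flaky test harness) = 0.148400/0.350000 ≈ 0.424
— flaky test harness explains away the evidence for genuine code bug.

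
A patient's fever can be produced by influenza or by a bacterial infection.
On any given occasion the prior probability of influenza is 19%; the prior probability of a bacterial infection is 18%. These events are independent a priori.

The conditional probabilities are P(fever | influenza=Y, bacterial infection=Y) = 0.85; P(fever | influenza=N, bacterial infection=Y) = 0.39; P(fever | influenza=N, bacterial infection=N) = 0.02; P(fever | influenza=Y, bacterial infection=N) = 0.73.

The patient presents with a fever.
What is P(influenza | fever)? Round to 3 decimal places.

P(influenza | fever) ≈ 0.671

For the numerator, keep only influenza=true terms: 0.113734 + 0.029070 = 0.142804
Normalizer over all consistent configurations: 0.02·0.81·0.82 + 0.39·0.81·0.18 + 0.73·0.19·0.82 + 0.85·0.19·0.18 = 0.212950
Posterior = 0.142804 / 0.212950 ≈ 0.671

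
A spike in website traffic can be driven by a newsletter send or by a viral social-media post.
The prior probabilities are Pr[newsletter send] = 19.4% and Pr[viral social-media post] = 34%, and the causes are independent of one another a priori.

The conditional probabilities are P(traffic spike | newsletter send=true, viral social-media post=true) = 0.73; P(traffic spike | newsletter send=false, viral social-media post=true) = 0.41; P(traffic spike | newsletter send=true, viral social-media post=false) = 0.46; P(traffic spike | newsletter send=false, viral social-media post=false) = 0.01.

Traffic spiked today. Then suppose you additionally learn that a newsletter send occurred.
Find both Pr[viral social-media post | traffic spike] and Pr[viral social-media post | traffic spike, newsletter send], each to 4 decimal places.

P(traffic spike) = 0.01×0.806×0.66 + 0.41×0.806×0.34 + 0.46×0.194×0.66 + 0.73×0.194×0.34 = 0.005320 + 0.112356 + 0.058898 + 0.048151 = 0.224725
The viral social-media post-present share is 0.112356 + 0.048151 = 0.160507.
So P(viral social-media post | traffic spike) = 0.160507/0.224725 ≈ 0.7142.

With the extra evidence:
By total probability over both values of viral social-media post:
  P(traffic spike | newsletter send) = 0.46×0.66 + 0.73×0.34
        = 0.303600 + 0.248200 = 0.551800
Configurations with viral social-media post contribute 0.248200, so
  P(viral social-media post | traffic spike, newsletter send) = 0.248200 / 0.551800 ≈ 0.4498
— newsletter send explains away the evidence for viral social-media post.

Pr[viral social-media post | traffic spike] ≈ 0.7142; Pr[viral social-media post | traffic spike, newsletter send] ≈ 0.4498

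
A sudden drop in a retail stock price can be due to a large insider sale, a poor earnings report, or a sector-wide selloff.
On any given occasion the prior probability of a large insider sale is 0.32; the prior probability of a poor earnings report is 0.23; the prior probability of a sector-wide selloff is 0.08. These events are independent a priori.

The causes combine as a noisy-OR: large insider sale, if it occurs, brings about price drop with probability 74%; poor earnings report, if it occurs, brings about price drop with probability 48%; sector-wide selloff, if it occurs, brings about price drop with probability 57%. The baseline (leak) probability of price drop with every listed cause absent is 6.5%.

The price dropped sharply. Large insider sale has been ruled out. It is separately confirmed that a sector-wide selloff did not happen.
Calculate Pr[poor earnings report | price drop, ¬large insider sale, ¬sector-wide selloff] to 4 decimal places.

Pr[poor earnings report | price drop, ¬large insider sale, ¬sector-wide selloff] ≈ 0.7025

Under noisy-OR, P(price drop | causes) = 1 − (1−0.065)·∏(1−qᵢ) over the active causes.
For the numerator, keep only poor earnings report=true terms: 0.5138·0.23 = 0.118174
The normalizing constant is 0.065·0.77 + 0.5138·0.23 = 0.168224
Posterior = 0.118174 / 0.168224 ≈ 0.7025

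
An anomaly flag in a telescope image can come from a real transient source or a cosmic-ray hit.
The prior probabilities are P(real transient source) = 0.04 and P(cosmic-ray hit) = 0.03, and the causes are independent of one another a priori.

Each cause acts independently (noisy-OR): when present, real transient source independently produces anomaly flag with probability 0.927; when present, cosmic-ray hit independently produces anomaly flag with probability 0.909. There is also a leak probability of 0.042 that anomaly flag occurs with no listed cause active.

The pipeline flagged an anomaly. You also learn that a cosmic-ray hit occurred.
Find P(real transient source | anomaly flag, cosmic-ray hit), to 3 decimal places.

P(real transient source | anomaly flag, cosmic-ray hit) ≈ 0.043

Under noisy-OR, P(anomaly flag | causes) = 1 − (1−0.042)·∏(1−qᵢ) over the active causes.
Enumerate both values of real transient source and weight by the priors:
  P(anomaly flag | cosmic-ray hit) = 0.912822*0.96 + 0.993636*0.04
        = 0.876309 + 0.039745 = 0.916054
The terms with real transient source present sum to 0.039745, so
  P(real transient source | anomaly flag, cosmic-ray hit) = 0.039745 / 0.916054 ≈ 0.043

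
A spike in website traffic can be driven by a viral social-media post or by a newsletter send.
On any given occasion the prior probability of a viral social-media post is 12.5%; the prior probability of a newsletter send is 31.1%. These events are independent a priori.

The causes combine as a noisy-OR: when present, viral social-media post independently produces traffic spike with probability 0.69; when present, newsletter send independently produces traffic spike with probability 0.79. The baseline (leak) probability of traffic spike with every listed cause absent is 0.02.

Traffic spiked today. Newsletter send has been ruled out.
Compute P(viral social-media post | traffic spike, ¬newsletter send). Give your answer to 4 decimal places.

Under noisy-OR, P(traffic spike | causes) = 1 − (1−0.02)·∏(1−qᵢ) over the active causes.
For the numerator, keep only viral social-media post=true terms: 0.6962×0.125 = 0.087025
Normalizer over all consistent configurations: 0.02×0.875 + 0.6962×0.125 = 0.104525
P(viral social-media post | traffic spike, ¬newsletter send) = 0.087025/0.104525 ≈ 0.8326

P(viral social-media post | traffic spike, ¬newsletter send) ≈ 0.8326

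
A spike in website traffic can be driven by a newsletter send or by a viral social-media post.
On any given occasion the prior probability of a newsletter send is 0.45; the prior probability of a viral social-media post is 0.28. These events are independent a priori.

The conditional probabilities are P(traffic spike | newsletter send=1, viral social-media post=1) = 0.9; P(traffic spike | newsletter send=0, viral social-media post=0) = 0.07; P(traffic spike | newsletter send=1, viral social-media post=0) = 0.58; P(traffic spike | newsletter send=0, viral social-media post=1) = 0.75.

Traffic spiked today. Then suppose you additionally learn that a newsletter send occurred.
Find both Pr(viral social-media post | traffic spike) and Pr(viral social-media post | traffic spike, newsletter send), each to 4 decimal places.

P(traffic spike) = 0.07*0.55*0.72 + 0.75*0.55*0.28 + 0.58*0.45*0.72 + 0.9*0.45*0.28 = 0.027720 + 0.115500 + 0.187920 + 0.113400 = 0.444540
Restricting to configurations with viral social-media post present: 0.115500 + 0.113400 = 0.228900.
P(viral social-media post | traffic spike) = 0.228900 / 0.444540 ≈ 0.5149

Now condition on the additional information:
For the numerator, keep only viral social-media post=true terms: 0.9·0.28 = 0.252000
Denominator P(traffic spike | newsletter send): 0.58·0.72 + 0.9·0.28 = 0.669600
P(viral social-media post | traffic spike, newsletter send) = 0.252000/0.669600 ≈ 0.3763
The drop from 0.5149 to 0.3763 is the explaining-away (discounting) effect.

Pr(viral social-media post | traffic spike) ≈ 0.5149; Pr(viral social-media post | traffic spike, newsletter send) ≈ 0.3763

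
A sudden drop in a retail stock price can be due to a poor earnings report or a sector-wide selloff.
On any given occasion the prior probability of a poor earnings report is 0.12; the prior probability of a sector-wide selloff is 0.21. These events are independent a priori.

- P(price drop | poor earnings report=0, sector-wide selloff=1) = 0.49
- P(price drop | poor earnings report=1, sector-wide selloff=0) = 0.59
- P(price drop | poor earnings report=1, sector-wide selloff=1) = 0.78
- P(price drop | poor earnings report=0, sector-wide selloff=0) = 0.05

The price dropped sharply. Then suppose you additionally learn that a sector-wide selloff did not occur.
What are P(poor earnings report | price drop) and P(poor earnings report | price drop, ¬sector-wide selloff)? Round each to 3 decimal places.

By total probability over the 4 (poor earnings report, sector-wide selloff) configurations:
  P(price drop) = 0.05*0.88*0.79 + 0.49*0.88*0.21 + 0.59*0.12*0.79 + 0.78*0.12*0.21
        = 0.034760 + 0.090552 + 0.055932 + 0.019656 = 0.200900
Keeping only the poor earnings report-present terms gives 0.075588, so
  P(poor earnings report | price drop) = 0.075588 / 0.200900 ≈ 0.376

Now condition on the additional information:
By total probability over both values of poor earnings report:
  P(price drop | ¬sector-wide selloff) = 0.05*0.88 + 0.59*0.12
        = 0.044000 + 0.070800 = 0.114800
The terms with poor earnings report present sum to 0.070800, so
  P(poor earnings report | price drop, ¬sector-wide selloff) = 0.070800 / 0.114800 ≈ 0.617

P(poor earnings report | price drop) ≈ 0.376; P(poor earnings report | price drop, ¬sector-wide selloff) ≈ 0.617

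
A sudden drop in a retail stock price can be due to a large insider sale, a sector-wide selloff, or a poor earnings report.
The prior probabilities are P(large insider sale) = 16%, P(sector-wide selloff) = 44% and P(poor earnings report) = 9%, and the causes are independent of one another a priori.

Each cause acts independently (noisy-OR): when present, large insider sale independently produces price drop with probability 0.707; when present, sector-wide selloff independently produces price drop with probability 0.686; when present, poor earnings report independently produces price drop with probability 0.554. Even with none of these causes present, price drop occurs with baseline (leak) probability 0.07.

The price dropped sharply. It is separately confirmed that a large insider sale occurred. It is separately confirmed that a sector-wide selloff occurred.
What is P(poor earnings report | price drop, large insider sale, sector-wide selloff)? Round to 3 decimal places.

P(poor earnings report | price drop, large insider sale, sector-wide selloff) ≈ 0.094

Under noisy-OR, P(price drop | causes) = 1 − (1−0.07)·∏(1−qᵢ) over the active causes.
P(price drop | large insider sale, sector-wide selloff) = 0.914438*0.91 + 0.961839*0.09 = 0.832139 + 0.086566 = 0.918705
Of this, 0.086566 comes from 0.961839*0.09 (the poor earnings report=true cases).
So P(poor earnings report | price drop, large insider sale, sector-wide selloff) = 0.086566/0.918705 ≈ 0.094.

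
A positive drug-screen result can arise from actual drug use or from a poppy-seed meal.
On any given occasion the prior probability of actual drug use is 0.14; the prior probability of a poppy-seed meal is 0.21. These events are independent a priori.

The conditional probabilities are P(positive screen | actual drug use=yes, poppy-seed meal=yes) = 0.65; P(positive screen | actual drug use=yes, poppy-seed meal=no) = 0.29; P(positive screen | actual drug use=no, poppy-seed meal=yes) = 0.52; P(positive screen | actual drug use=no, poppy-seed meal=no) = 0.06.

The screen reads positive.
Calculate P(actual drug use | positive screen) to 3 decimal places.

P(actual drug use | positive screen) ≈ 0.275

Sum P(positive screen|·) weighted by the priors over the 4 (actual drug use, poppy-seed meal) configurations:
  P(positive screen) = 0.06*0.86*0.79 + 0.52*0.86*0.21 + 0.29*0.14*0.79 + 0.65*0.14*0.21
        = 0.040764 + 0.093912 + 0.032074 + 0.019110 = 0.185860
The terms with actual drug use present sum to 0.051184, so
  P(actual drug use | positive screen) = 0.051184 / 0.185860 ≈ 0.275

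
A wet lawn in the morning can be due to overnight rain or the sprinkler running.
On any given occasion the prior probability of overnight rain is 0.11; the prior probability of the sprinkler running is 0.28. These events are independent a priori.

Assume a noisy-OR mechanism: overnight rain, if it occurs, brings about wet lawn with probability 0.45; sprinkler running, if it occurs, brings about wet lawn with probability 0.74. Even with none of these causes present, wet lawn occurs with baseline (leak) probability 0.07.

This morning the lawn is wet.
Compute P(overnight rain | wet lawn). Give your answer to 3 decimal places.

P(overnight rain | wet lawn) ≈ 0.219

Under noisy-OR, P(wet lawn | causes) = 1 − (1−0.07)·∏(1−qᵢ) over the active causes.
Weight on overnight rain=true, given the evidence: 0.038689 + 0.026704 = 0.065393
The normalizing constant is 0.07*0.89*0.72 + 0.7582*0.89*0.28 + 0.4885*0.11*0.72 + 0.86701*0.11*0.28 = 0.299192
P(overnight rain | wet lawn) = 0.065393/0.299192 ≈ 0.219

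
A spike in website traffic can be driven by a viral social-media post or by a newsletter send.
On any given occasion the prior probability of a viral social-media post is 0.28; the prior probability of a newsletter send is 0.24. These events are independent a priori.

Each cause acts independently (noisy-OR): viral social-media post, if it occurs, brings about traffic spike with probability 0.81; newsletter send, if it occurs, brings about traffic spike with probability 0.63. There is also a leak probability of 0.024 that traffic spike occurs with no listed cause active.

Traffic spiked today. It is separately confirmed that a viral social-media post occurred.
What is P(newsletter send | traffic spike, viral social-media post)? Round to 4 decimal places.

P(newsletter send | traffic spike, viral social-media post) ≈ 0.2653

Under noisy-OR, P(traffic spike | causes) = 1 − (1−0.024)·∏(1−qᵢ) over the active causes.
P(traffic spike | viral social-media post) = 0.81456·0.76 + 0.931387·0.24 = 0.619066 + 0.223533 = 0.842599
The newsletter send-present share is 0.931387·0.24 = 0.223533.
So P(newsletter send | traffic spike, viral social-media post) = 0.223533/0.842599 ≈ 0.2653.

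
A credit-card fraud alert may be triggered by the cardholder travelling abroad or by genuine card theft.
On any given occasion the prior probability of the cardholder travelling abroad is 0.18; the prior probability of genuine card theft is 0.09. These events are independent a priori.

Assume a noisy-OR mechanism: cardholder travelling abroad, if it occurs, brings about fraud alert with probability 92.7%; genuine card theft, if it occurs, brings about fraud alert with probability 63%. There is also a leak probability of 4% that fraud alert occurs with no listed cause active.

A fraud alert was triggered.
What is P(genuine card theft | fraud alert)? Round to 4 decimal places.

P(genuine card theft | fraud alert) ≈ 0.2581

Under noisy-OR, P(fraud alert | causes) = 1 − (1−0.04)·∏(1−qᵢ) over the active causes.
For the numerator, keep only genuine card theft=true terms: 0.047586 + 0.015780 = 0.063366
The normalizing constant is 0.04*0.82*0.91 + 0.6448*0.82*0.09 + 0.92992*0.18*0.91 + 0.97407*0.18*0.09 = 0.245535
Posterior = 0.063366 / 0.245535 ≈ 0.2581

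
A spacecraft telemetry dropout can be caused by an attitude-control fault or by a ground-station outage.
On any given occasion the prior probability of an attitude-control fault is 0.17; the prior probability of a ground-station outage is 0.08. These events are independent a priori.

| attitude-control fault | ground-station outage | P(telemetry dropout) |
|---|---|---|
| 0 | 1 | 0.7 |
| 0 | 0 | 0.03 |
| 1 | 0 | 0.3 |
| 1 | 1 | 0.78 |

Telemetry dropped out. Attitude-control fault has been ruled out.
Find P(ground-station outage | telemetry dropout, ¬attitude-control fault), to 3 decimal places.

P(ground-station outage | telemetry dropout, ¬attitude-control fault) ≈ 0.670

By total probability over both values of ground-station outage:
  P(telemetry dropout | ¬attitude-control fault) = 0.03*0.92 + 0.7*0.08
        = 0.027600 + 0.056000 = 0.083600
The terms with ground-station outage present sum to 0.056000, so
  P(ground-station outage | telemetry dropout, ¬attitude-control fault) = 0.056000 / 0.083600 ≈ 0.670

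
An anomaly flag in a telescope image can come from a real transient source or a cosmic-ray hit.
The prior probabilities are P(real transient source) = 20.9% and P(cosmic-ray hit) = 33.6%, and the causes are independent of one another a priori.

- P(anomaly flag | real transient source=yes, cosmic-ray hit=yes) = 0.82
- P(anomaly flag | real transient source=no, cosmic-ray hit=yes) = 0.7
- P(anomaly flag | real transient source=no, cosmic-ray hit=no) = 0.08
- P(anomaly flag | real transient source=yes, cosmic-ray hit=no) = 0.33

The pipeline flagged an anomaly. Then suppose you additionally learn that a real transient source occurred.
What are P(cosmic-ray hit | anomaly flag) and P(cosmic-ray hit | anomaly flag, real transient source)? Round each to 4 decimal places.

For the numerator, keep only cosmic-ray hit=true terms: 0.186043 + 0.057584 = 0.243627
The normalizing constant is 0.08*0.791*0.664 + 0.7*0.791*0.336 + 0.33*0.209*0.664 + 0.82*0.209*0.336 = 0.331441
P(cosmic-ray hit | anomaly flag) = 0.243627/0.331441 ≈ 0.7351

With the extra evidence:
P(anomaly flag | real transient source) = 0.33*0.664 + 0.82*0.336 = 0.219120 + 0.275520 = 0.494640
Of this, 0.275520 comes from 0.82*0.336 (the cosmic-ray hit=true cases).
Hence the posterior is 0.275520/0.494640 ≈ 0.5570.

P(cosmic-ray hit | anomaly flag) ≈ 0.7351; P(cosmic-ray hit | anomaly flag, real transient source) ≈ 0.5570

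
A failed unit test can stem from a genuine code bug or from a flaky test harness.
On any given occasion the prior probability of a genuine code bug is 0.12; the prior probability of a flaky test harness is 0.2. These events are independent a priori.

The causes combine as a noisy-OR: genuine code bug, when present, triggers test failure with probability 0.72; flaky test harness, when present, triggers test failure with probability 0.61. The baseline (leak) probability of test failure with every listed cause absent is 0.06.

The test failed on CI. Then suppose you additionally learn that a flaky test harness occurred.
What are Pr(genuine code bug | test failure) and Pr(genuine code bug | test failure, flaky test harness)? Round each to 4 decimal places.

Under noisy-OR, P(test failure | causes) = 1 − (1−0.06)·∏(1−qᵢ) over the active causes.
P(test failure) = 0.06·0.88·0.8 + 0.6334·0.88·0.2 + 0.7368·0.12·0.8 + 0.897352·0.12·0.2 = 0.042240 + 0.111478 + 0.070733 + 0.021536 = 0.245987
Restricting to configurations with genuine code bug present: 0.070733 + 0.021536 = 0.092269.
Hence the posterior is 0.092269/0.245987 ≈ 0.3751.

Now also conditioning on flaky test harness=true:
Numerator (weight on configurations with genuine code bug): 0.897352×0.12 = 0.107682
Normalizer over all consistent configurations: 0.6334×0.88 + 0.897352×0.12 = 0.665074
Posterior = 0.107682 / 0.665074 ≈ 0.1619
— flaky test harness explains away the evidence for genuine code bug.

Pr(genuine code bug | test failure) ≈ 0.3751; Pr(genuine code bug | test failure, flaky test harness) ≈ 0.1619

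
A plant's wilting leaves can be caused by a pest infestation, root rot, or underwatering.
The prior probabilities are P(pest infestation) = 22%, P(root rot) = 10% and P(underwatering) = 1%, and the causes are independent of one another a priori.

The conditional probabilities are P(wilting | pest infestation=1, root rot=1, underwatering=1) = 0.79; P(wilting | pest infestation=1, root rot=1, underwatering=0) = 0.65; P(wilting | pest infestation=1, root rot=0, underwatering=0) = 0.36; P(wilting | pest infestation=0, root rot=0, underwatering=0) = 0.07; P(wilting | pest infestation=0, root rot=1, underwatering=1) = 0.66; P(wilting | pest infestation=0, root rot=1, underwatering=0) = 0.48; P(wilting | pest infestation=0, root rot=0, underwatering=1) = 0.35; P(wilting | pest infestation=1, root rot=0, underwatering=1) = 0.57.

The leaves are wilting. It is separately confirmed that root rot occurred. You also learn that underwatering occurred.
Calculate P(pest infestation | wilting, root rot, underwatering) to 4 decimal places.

P(wilting | root rot, underwatering) = 0.66×0.78 + 0.79×0.22 = 0.514800 + 0.173800 = 0.688600
Restricting to configurations with pest infestation present: 0.79×0.22 = 0.173800.
So P(pest infestation | wilting, root rot, underwatering) = 0.173800/0.688600 ≈ 0.2524.

P(pest infestation | wilting, root rot, underwatering) ≈ 0.2524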